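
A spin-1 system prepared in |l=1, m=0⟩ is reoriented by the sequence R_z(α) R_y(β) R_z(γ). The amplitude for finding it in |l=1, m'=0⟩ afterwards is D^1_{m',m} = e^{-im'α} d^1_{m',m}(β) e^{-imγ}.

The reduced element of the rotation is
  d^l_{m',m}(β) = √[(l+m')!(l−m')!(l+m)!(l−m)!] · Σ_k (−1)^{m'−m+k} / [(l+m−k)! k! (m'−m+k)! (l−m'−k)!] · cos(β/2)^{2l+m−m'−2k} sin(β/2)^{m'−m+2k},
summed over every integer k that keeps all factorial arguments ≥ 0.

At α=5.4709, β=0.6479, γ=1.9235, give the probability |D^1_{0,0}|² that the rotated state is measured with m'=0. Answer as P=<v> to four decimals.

First d^1_{0,0}(β=0.6479), then the phase factors e^{-i(0)α} and e^{-i(0)γ}:
c=cos(0.647900/2)=0.947985, s=sin(0.647900/2)=0.318314; N=√[1·1·1·1]=1.000000
k∈{0,1} keeps every argument non-negative
  k=0: (−1)^0·1.0000/(1)·0.9480^2·0.3183^0 = +0.898676
  k=1: (−1)^1·1.0000/(1)·0.9480^0·0.3183^2 = -0.101324
d^1_{0,0}(0.6479) = +0.898676 -0.101324 = +0.797353
|D^1_{0,0}|² = |d^1_{0,0}(β)|² = (+0.797353)² = 0.635772 (the z-rotation phases have unit modulus)

P=0.6358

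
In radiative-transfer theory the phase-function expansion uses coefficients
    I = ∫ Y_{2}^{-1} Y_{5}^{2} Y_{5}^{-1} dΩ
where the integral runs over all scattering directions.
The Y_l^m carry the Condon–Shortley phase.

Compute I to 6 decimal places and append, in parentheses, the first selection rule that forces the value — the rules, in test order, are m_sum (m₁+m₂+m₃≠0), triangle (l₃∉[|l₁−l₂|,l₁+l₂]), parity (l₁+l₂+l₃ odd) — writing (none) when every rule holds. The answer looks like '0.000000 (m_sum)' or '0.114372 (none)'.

m-sum 0 ✓  L=12 even ✓  3≤5≤7 ✓
Π(2lᵢ+1) = 5×11×11 = 605
triangle coeff Δ(2,5,5) = 1/38610
Σ_t [0,2]: t=0:+1/2880 t=1:−1/576 t=2:+1/2880 = -1/960
(3j)²=10/429 [(2 5 5; 0 0 0)], sign=+1
Σ_t [1,2]: t=1:−1/2880 t=2:+1/1440 = 1/2880
(3j)²=7/715 [(2 5 5; -1 2 -1)], sign=+1
⇒ 4πI² = 70/507
I = (+1)√(70/507/(4π)) = 0.10481902
No selection rule forces the value: the integral is nonzero (none).

0.104819 (none)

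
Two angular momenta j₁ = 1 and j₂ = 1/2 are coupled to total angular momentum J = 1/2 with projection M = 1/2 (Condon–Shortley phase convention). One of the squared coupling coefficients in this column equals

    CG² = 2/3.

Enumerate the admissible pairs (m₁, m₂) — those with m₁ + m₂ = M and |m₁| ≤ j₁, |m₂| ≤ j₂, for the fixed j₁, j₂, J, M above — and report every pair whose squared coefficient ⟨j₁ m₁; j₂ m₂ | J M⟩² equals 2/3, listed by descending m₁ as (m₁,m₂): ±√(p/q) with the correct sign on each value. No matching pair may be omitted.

(1,-1/2): +√(2/3)

Admissible pairs with m₁+m₂ = M = 1/2: (0,1/2), (1,-1/2)
  (m₁,m₂)=(1,-1/2): CG² = 2/3, CG = +√(2/3)   ← matches the target
  (m₁,m₂)=(0,1/2): CG² = 1/3, CG = −√(1/3)
Pairs with CG² = 2/3: (1,-1/2): +√(2/3)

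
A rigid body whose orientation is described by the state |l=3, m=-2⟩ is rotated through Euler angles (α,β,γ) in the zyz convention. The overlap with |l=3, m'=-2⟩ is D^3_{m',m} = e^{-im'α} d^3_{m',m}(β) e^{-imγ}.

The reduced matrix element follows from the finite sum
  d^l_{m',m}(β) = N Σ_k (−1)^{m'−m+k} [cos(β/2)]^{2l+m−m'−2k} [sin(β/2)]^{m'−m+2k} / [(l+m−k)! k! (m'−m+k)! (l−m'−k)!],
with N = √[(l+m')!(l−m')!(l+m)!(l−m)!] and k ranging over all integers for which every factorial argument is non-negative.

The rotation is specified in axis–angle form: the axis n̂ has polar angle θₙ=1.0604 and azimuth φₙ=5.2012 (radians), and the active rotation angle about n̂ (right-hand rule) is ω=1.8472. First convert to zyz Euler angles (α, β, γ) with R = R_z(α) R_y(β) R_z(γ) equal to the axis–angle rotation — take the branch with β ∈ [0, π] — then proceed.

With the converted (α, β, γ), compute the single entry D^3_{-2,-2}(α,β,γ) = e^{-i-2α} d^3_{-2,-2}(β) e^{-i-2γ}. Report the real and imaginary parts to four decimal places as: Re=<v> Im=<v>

Axis–angle → zyz. n̂ = (sinθₙcosφₙ, sinθₙsinφₙ, cosθₙ) = (+0.409729, -0.770368, +0.488523), ω = 1.8472.
R = I cosω + sinω [n̂]ₓ + (1−cosω) n̂n̂ᵀ gives
  R = [-0.059206, -0.871761, -0.486341; +0.068200, +0.482525, -0.873223; +0.995913, -0.084868, +0.030886]
β = atan2(√(R₁₃²+R₂₃²), R₃₃) = 1.539906; α = atan2(R₂₃, R₁₃) mod 2π = 4.204226; γ = atan2(R₃₂, −R₃₁) mod 2π = 3.226604
D^3_{-2,-2}(4.2042,1.5399,3.2266) = e^{-i·-2·4.2042}·d^3_{-2,-2}(1.5399)·e^{-i·-2·3.2266}. Compute d first:
Half-angle: c=0.717943, s=0.696101. N=√(1·120·1·120)=120.000000
k: max(0,(-2)−(-2))=0 … min(3+(-2),3−(-2))=1
  k=0: (−1)^0·120.0000/(120)·0.7179^6·0.6961^0 = +0.136943
  k=1: (−1)^1·120.0000/(24)·0.7179^4·0.6961^2 = -0.643689
d^3_{-2,-2}(1.5399) = +0.136943 -0.643689 = -0.506745
Attach z-rotation phases: D = e^{-i(-2)(4.2042)}·(-0.506745)·e^{-i(-2)(3.2266)} = +0.335848-0.379469i

Re=0.3358 Im=-0.3795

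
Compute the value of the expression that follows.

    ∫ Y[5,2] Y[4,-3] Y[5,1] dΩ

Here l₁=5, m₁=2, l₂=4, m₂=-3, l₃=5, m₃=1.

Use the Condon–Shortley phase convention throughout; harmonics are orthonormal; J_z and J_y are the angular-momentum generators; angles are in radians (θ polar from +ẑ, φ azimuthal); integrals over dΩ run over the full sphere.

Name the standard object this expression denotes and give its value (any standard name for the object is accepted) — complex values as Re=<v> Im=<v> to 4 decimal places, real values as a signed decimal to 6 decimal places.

This is a Gaunt coefficient — the integral of a triple product of spherical harmonics over the sphere.
m-sum 0 ✓  L=14 even ✓  1≤5≤9 ✓
Π(2lᵢ+1) = 11×9×11 = 1089
triangle coeff Δ(5,4,5) = 1/3153150
Σ_t [0,4]: t=0:+1/69120 t=1:−1/1728 t=2:+1/576 t=3:−1/1728 t=4:+1/69120 = 7/11520
(3j)²=2/143 [(5 4 5; 0 0 0)], sign=-1
Σ_t [0,1]: t=0:+1/5184 t=1:−1/6912 = 1/20736
(3j)²=5/2574 [(5 4 5; 2 -3 1)], sign=+1
⇒ 4πI² = 5/169
I = (-1)√(5/169/(4π)) = -0.04852178

Gaunt coefficient, -0.048522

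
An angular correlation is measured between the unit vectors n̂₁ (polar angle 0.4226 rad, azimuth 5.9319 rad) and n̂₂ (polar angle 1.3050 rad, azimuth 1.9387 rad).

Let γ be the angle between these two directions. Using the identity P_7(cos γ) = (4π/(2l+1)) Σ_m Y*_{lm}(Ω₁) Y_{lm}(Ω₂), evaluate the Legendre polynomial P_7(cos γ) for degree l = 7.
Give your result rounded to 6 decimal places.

Summing Y*_{l m}(θ₁,φ₁)·Y_{l m}(θ₂,φ₂) over m ∈ [−7, 7]; prefactor 4π/(2·7+1) = 0.837758:
  m=-7: (-0.00076 - 0.00062j) × (0.20888 - 0.32857j) = -0.00036 + 0.00012j  (running Σ = -0.00036 + 0.00012j)
  m=-6: (-0.00415 - 0.00698j) × (0.23577 + 0.31890j) = 0.00125 - 0.00297j  (running Σ = 0.00089 - 0.00285j)
  m=-5: (-0.00771 - 0.04107j) × (0.03047 - 0.00839j) = -0.00058 - 0.00119j  (running Σ = 0.00031 - 0.00404j)
  m=-4: (0.02440 - 0.14594j) × (-0.03479 + 0.34965j) = 0.05018 + 0.01361j  (running Σ = 0.05048 + 0.00957j)
  m=-3: (0.17744 - 0.31212j) × (-0.07748 - 0.03907j) = -0.02594 + 0.01725j  (running Σ = 0.02454 + 0.02682j)
  m=-2: (0.41109 - 0.34806j) × (-0.22949 + 0.20778j) = -0.02202 + 0.16529j  (running Σ = 0.00252 + 0.19211j)
  m=-1: (0.28781 - 0.10548j) × (-0.04653 - 0.12072j) = -0.02613 - 0.02984j  (running Σ = -0.02360 + 0.16228j)
  m=0: (-0.34677 + 0.00000j) × (-0.29459 + 0.00000j) = 0.10215 + 0.00000j  (running Σ = 0.07855 + 0.16228j)
  m=1: (-0.28781 - 0.10548j) × (0.04653 - 0.12072j) = -0.02613 + 0.02984j  (running Σ = 0.05242 + 0.19211j)
  m=2: (0.41109 + 0.34806j) × (-0.22949 - 0.20778j) = -0.02202 - 0.16529j  (running Σ = 0.03041 + 0.02682j)
  m=3: (-0.17744 - 0.31212j) × (0.07748 - 0.03907j) = -0.02594 - 0.01725j  (running Σ = 0.00446 + 0.00957j)
  m=4: (0.02440 + 0.14594j) × (-0.03479 - 0.34965j) = 0.05018 - 0.01361j  (running Σ = 0.05464 - 0.00404j)
  m=5: (0.00771 - 0.04107j) × (-0.03047 - 0.00839j) = -0.00058 + 0.00119j  (running Σ = 0.05406 - 0.00285j)
  m=6: (-0.00415 + 0.00698j) × (0.23577 - 0.31890j) = 0.00125 + 0.00297j  (running Σ = 0.05531 + 0.00012j)
  m=7: (0.00076 - 0.00062j) × (-0.20888 - 0.32857j) = -0.00036 - 0.00012j  (running Σ = 0.05495 - 0.00000j)
Accumulated sum 0.05495 - 0.00000j; after 4π/(2l+1) scaling, 0.04603 - 0.00000j ⇒ P_7 = 0.046033

0.046033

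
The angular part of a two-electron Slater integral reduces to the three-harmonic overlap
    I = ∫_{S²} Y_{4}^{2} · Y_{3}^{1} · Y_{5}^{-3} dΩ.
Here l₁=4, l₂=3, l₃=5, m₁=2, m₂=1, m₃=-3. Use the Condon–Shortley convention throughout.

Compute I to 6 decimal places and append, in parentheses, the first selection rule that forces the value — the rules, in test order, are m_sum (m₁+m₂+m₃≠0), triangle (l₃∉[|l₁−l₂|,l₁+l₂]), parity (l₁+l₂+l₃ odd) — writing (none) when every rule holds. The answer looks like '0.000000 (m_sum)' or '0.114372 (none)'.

Rules hold: Σm=0, L=12 even, 1≤5≤7.
N = 9·7·11 = 693
Δ = 2!·6!·4!/13! = 1/180180
Racah Σ t=0..2: t=0:+1/576 t=1:−1/144 t=2:+1/576 = -1/288
⇒ 3j(4 3 5; 0 0 0)² = 20/1001, sgn +1
Racah Σ t=0..2: t=0:+1/2304 t=1:−1/720 t=2:+1/5760 = -1/1280
⇒ 3j(4 3 5; 2 1 -3)² = 27/1430, sgn -1
4πI² = N·(3j₀)²·(3jₘ)² = 486/1859
I = -1·√(0.261431/4π) = -0.14423595
No selection rule forces the value: the integral is nonzero (none).

-0.144236 (none)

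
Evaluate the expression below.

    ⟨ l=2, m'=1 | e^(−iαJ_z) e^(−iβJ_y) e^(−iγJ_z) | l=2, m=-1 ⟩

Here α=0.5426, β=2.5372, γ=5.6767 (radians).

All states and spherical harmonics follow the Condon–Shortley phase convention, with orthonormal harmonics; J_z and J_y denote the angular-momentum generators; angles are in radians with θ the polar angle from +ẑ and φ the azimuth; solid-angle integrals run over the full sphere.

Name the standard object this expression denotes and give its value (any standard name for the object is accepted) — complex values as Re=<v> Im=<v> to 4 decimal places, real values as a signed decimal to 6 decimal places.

This is a Wigner D-matrix element — the rotation-matrix element ⟨l m'| R(α,β,γ) |l m⟩ in the angular-momentum basis.
D^2_{1,-1}(0.5426,2.5372,5.6767) = e^{-i·1·0.5426}·d^2_{1,-1}(2.5372)·e^{-i·-1·5.6767}. Compute d first:
c=cos(2.537200/2)=0.297618, s=sin(2.537200/2)=0.954685; N=√[6·1·1·6]=6.000000
Admissible k: 0..1 (factorial args all ≥0)
  k=0: (−1)^2·6.0000/(2)·0.2976^2·0.9547^2 = +0.242192
  k=1: (−1)^3·6.0000/(6)·0.2976^0·0.9547^4 = -0.830693
d^2_{1,-1}(2.5372) = +0.242192 -0.830693 = -0.588502
D = (+0.856369-0.516364i)·(-0.588502)·(+0.821656-0.569983i) = -0.240887+0.536943i

Wigner D-matrix element, Re=-0.2409 Im=0.5369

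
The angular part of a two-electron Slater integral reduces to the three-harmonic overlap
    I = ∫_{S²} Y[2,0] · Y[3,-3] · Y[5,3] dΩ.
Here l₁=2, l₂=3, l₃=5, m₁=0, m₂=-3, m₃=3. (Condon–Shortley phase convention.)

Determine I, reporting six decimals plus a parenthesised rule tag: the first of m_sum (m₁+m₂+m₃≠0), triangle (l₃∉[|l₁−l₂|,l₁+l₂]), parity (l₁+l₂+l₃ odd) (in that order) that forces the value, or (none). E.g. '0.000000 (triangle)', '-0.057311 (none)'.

Checks pass: Σm=0; 10 even; l₃=5∈[1,5].
(2·2+1)(2·3+1)(2·5+1) = 385
Δ: 0! 4! 6! / 11! → 1/2310
sum: t=0:+1/144 = 1/144
3j²(2 3 5; 0 0 0) = Δ·Π!·Σ² = 10/231  (sign -1)
sum: t=0:+1/2880 = 1/2880
3j²(2 3 5; 0 -3 3) = Δ·Π!·Σ² = 2/165  (sign +1)
combine: 4πI² = 385·10/231·2/165 = 20/99
take √, sign -1: I = -0.12679218
No selection rule forces the value: the integral is nonzero (none).

-0.126792 (none)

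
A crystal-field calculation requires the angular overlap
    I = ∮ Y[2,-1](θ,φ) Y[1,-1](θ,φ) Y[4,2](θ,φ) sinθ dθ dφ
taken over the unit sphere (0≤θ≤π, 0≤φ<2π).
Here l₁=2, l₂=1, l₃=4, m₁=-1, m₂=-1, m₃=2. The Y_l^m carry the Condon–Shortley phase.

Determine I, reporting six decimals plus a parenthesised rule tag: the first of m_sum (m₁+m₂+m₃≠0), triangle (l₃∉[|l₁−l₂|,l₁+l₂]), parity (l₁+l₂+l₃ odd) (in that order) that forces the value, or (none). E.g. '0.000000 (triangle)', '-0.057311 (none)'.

|2−1|≤4≤2+1 violated ⇒ I = 0

0.000000 (triangle)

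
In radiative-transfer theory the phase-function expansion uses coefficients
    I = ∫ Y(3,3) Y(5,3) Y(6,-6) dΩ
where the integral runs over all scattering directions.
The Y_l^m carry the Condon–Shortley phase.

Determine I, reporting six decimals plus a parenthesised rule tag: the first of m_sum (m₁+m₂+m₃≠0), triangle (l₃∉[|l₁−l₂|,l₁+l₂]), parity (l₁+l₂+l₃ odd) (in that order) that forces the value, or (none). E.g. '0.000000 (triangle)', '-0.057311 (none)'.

Checks pass: Σm=0; 14 even; l₃=6∈[2,8].
(2·3+1)(2·5+1)(2·6+1) = 1001
Δ: 2! 4! 8! / 15! → 1/675675
sum: t=0:+1/8640 t=1:−1/2304 t=2:+1/8640 = -7/34560
3j²(3 5 6; 0 0 0) = Δ·Π!·Σ² = 7/429  (sign -1)
sum: t=0:+1/1935360 = 1/1935360
3j²(3 5 6; 3 3 -6) = Δ·Π!·Σ² = 1/91  (sign +1)
combine: 4πI² = 1001·7/429·1/91 = 7/39
take √, sign -1: I = -0.11951207
No selection rule forces the value: the integral is nonzero (none).

-0.119512 (none)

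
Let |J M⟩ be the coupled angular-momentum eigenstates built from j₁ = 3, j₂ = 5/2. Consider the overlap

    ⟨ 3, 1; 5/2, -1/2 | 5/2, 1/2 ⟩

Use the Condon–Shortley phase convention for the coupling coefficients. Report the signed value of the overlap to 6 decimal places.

-0.478091  (= −√(8/35))

triangle: 3!·3!·2!/9! = 72/362880
(j±m)!: 4!·2!·2!·3!·3!·2! = 6912
prefactor² = (2J+1)·Δ·N² = 288/35
  k=0: +1/(0!·3!·2!·2!·1!·0!) = 1/24
  k=1: −1/(1!·2!·1!·1!·2!·1!) = -1/4
  k=2: +1/(2!·1!·0!·0!·3!·2!) = 1/24
Σ = -1/6  ⇒  CG² = 288/35·(-1/6)² = 8/35
CG = −√(8/35) = -0.478091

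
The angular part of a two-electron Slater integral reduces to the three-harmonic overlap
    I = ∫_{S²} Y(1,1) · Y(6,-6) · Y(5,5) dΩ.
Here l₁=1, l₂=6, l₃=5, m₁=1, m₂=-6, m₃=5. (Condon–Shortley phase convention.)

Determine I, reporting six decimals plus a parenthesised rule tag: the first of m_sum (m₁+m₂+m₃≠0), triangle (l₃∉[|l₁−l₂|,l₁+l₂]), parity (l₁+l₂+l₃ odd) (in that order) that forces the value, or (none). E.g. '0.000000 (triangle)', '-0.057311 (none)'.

Checks pass: Σm=0; 12 even; l₃=5∈[5,7].
(2·1+1)(2·6+1)(2·5+1) = 429
Δ: 2! 0! 10! / 13! → 1/858
sum: t=1:−1/14400 = -1/14400
3j²(1 6 5; 0 0 0) = Δ·Π!·Σ² = 6/143  (sign +1)
sum: t=0:+1/7257600 = 1/7257600
3j²(1 6 5; 1 -6 5) = Δ·Π!·Σ² = 1/13  (sign +1)
combine: 4πI² = 429·6/143·1/13 = 18/13
take √, sign +1: I = 0.33194004
No selection rule forces the value: the integral is nonzero (none).

0.331940 (none)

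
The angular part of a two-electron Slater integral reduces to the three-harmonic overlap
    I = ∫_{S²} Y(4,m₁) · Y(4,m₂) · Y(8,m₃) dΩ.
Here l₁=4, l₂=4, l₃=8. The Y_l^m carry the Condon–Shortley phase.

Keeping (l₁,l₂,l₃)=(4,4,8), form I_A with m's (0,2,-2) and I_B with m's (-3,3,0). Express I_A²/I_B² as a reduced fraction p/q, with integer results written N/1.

Shared (l₁,l₂,l₃)=(4,4,8): N and (l;000)² cancel in I_A²/I_B².
A: Δ = 0!·8!·8!/17! = 1/218790; Racah Σ t=0..0: t=0:+1/829440 = 1/829440; ⇒ 3j(4 4 8; 0 2 -2)² = 35/2431, sgn +1
B: Δ = 0!·8!·8!/17! = 1/218790; Racah Σ t=0..0: t=0:+1/25401600 = 1/25401600; ⇒ 3j(4 4 8; -3 3 0)² = 32/109395, sgn +1
I_A²/I_B² = (35/2431)/(32/109395) = 1575/32

1575/32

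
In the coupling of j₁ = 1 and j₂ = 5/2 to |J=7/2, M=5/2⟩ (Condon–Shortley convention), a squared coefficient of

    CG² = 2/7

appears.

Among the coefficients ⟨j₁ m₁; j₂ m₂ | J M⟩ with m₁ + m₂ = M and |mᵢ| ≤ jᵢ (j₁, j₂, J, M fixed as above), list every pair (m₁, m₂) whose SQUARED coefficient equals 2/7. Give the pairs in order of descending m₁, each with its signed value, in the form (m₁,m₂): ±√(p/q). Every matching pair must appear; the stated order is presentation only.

Admissible pairs with m₁+m₂ = M = 5/2: (0,5/2), (1,3/2)
  (m₁,m₂)=(1,3/2): CG² = 5/7, CG = +√(5/7)
  (m₁,m₂)=(0,5/2): CG² = 2/7, CG = +√(2/7)   ← matches the target
Pairs with CG² = 2/7: (0,5/2): +√(2/7)

(0,5/2): +√(2/7)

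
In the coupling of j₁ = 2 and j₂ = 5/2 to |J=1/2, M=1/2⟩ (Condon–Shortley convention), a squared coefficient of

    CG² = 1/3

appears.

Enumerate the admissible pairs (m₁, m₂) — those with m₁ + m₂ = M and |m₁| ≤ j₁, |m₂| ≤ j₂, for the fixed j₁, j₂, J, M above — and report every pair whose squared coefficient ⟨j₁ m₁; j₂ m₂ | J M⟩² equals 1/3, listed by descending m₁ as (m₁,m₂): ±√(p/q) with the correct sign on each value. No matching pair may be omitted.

(-2,5/2): +√(1/3)

Admissible pairs with m₁+m₂ = M = 1/2: (-2,5/2), (-1,3/2), (0,1/2), (1,-1/2), (2,-3/2)
  (m₁,m₂)=(2,-3/2): CG² = 1/15, CG = +√(1/15)
  (m₁,m₂)=(1,-1/2): CG² = 2/15, CG = −√(2/15)
  (m₁,m₂)=(0,1/2): CG² = 1/5, CG = +√(1/5)
  (m₁,m₂)=(-1,3/2): CG² = 4/15, CG = −√(4/15)
  (m₁,m₂)=(-2,5/2): CG² = 1/3, CG = +√(1/3)   ← matches the target
Pairs with CG² = 1/3: (-2,5/2): +√(1/3)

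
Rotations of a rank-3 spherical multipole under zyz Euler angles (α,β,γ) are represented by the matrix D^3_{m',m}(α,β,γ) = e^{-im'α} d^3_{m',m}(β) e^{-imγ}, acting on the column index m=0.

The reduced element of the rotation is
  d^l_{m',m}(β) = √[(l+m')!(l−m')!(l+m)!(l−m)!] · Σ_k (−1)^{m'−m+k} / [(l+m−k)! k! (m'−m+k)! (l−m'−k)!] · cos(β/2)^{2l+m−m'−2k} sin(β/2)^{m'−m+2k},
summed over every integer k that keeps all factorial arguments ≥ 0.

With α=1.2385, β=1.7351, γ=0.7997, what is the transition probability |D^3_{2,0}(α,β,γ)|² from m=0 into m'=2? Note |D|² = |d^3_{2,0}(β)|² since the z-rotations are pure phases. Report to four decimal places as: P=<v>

First d^3_{2,0}(β=1.7351), then the phase factors e^{-i(2)α} and e^{-i(0)γ}:
c=cos(1.735100/2)=0.646697, s=sin(1.735100/2)=0.762747; N=√[120·1·6·6]=65.726707
k∈{0,1} keeps every argument non-negative
  k=0: (−1)^2·65.7267/(12)·0.6467^4·0.7627^2 = +0.557347
  k=1: (−1)^3·65.7267/(12)·0.6467^2·0.7627^4 = -0.775326
d^3_{2,0}(1.7351) = +0.557347 -0.775326 = -0.217979
|D^3_{2,0}|² = |d^3_{2,0}(β)|² = (-0.217979)² = 0.047515 (the z-rotation phases have unit modulus)

P=0.0475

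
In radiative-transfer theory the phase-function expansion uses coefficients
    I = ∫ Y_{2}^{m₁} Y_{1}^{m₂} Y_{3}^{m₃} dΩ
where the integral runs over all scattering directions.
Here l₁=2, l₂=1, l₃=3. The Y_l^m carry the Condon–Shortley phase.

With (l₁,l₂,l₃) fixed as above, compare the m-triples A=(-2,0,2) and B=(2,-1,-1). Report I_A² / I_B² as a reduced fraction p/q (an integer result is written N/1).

5/1

l's match ⇒ only the (l;m) 3-j factors differ between A and B.
A: triangle coeff Δ(2,1,3) = 1/105; Σ_t [0,0]: t=0:+1/24 = 1/24; (3j)²=1/21 [(2 1 3; -2 0 2)], sign=-1
B: triangle coeff Δ(2,1,3) = 1/105; Σ_t [0,0]: t=0:+1/48 = 1/48; (3j)²=1/105 [(2 1 3; 2 -1 -1)], sign=+1
I_A²/I_B² = (1/21)/(1/105) = 5/1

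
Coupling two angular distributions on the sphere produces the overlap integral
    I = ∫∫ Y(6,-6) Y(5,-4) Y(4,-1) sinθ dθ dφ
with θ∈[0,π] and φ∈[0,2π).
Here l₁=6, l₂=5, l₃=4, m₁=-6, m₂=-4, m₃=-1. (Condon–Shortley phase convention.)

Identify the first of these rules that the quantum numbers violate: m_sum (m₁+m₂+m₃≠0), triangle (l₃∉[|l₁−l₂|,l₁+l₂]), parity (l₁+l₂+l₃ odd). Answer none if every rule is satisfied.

azimuthal sum: -6 − 4 − 1 = -11  ✗
1 ≤ 4 ≤ 11 (triangle on l)
L = 6 + 5 + 4 = 15 (odd)

m_sum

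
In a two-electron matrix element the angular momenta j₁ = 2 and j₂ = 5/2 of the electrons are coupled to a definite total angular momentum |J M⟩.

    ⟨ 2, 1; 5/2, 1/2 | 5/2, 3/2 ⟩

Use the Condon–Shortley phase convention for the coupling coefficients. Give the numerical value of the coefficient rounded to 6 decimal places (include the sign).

-0.414039

triangle: 2!·2!·3!/8! = 24/40320
(j±m)!: 3!·1!·3!·2!·4!·1! = 1728
prefactor² = (2J+1)·Δ·N² = 216/35
  k=0: +1/(0!·2!·1!·3!·1!·0!) = 1/12
  k=1: −1/(1!·1!·0!·2!·2!·1!) = -1/4
Σ = -1/6  ⇒  CG² = 216/35·(-1/6)² = 6/35
CG = −√(6/35) = -0.414039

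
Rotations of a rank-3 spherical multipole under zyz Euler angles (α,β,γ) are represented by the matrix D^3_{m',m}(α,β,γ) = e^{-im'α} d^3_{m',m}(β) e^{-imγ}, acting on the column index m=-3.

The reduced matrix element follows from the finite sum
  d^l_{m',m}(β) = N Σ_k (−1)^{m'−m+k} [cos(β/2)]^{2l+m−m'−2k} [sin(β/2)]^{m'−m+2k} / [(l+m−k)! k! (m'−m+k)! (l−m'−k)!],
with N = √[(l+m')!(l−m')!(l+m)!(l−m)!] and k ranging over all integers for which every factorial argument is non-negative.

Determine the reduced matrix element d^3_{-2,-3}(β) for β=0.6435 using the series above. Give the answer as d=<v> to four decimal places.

d=-0.5952

d^3_{-2,-3}(β=0.6435) via the finite sum:
c=cos(0.643500/2)=0.948683, s=sin(0.643500/2)=0.316227; N=√[1·120·1·720]=293.938769
k∈{0} keeps every argument non-negative
  k=0: (−1)^1·293.9388/(120)·0.9487^5·0.3162^1 = -0.595226
d^3_{-2,-3}(0.6435) = -0.595226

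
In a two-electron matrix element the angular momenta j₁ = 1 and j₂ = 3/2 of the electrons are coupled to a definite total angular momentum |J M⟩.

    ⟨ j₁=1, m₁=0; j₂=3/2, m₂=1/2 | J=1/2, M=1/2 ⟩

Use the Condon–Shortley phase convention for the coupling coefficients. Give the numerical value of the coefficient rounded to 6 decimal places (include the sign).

−√(1/3) = -0.577350

√[2·2!0!1!/4! · 1!1!2!1!1!0!] = √(1/3)
  +(−1)^1/∏(1,1,0,1,0,0)! = -1  (running -1)
⟨..|..⟩ = √(1/3)·(-1) = -0.577350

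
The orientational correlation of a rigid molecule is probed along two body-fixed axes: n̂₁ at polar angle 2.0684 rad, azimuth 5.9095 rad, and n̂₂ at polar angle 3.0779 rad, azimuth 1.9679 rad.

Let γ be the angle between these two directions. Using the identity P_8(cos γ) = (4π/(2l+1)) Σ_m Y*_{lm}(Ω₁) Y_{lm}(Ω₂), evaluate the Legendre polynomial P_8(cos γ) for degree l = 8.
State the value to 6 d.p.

Addition theorem: P_8(cos γ) = (4π/17) Σ_m Y*_{lm}(Ω₁) Y_{lm}(Ω₂), m = −8…8:
  term(m=-8) = +0.000000+0.000000i   from Y*(Ω₁)=-0.181119-0.027765i, Y(Ω₂)=-0.000000+0.000000i
  term(m=-7) = -0.000000+0.000000i   from Y*(Ω₁)=+0.344352+0.199821i, Y(Ω₂)=-0.000000+0.000000i
  term(m=-6) = +0.000000-0.000000i   from Y*(Ω₁)=-0.260599-0.328045i, Y(Ω₂)=+0.000000+0.000000i
  term(m=-5) = +0.000001+0.000001i   from Y*(Ω₁)=+0.024900+0.081175i, Y(Ω₂)=+0.000009-0.000004i
  term(m=-4) = +0.000069+0.000004i   from Y*(Ω₁)=-0.023749+0.311662i, Y(Ω₂)=-0.000004-0.000220i
  term(m=-3) = -0.000666+0.000610i   from Y*(Ω₁)=+0.110594-0.229100i, Y(Ω₂)=-0.003297-0.001315i
  term(m=-2) = -0.000234+0.008009i   from Y*(Ω₁)=+0.143733-0.133197i, Y(Ω₂)=-0.028658+0.029167i
  term(m=-1) = -0.062903-0.064769i   from Y*(Ω₁)=-0.277353+0.108752i, Y(Ω₂)=+0.117211+0.279483i
  term(m=+0) = -0.167438-0.000000i   from Y*(Ω₁)=-0.155078-0.000000i, Y(Ω₂)=+1.079699+0.000000i
  term(m=+1) = -0.062903+0.064769i   from Y*(Ω₁)=+0.277353+0.108752i, Y(Ω₂)=-0.117211+0.279483i
  term(m=+2) = -0.000234-0.008009i   from Y*(Ω₁)=+0.143733+0.133197i, Y(Ω₂)=-0.028658-0.029167i
  term(m=+3) = -0.000666-0.000610i   from Y*(Ω₁)=-0.110594-0.229100i, Y(Ω₂)=+0.003297-0.001315i
  term(m=+4) = +0.000069-0.000004i   from Y*(Ω₁)=-0.023749-0.311662i, Y(Ω₂)=-0.000004+0.000220i
  term(m=+5) = +0.000001-0.000001i   from Y*(Ω₁)=-0.024900+0.081175i, Y(Ω₂)=-0.000009-0.000004i
  term(m=+6) = +0.000000+0.000000i   from Y*(Ω₁)=-0.260599+0.328045i, Y(Ω₂)=+0.000000-0.000000i
  term(m=+7) = -0.000000-0.000000i   from Y*(Ω₁)=-0.344352+0.199821i, Y(Ω₂)=+0.000000+0.000000i
  term(m=+8) = +0.000000-0.000000i   from Y*(Ω₁)=-0.181119+0.027765i, Y(Ω₂)=-0.000000-0.000000i
Σ over m = -0.294906-0.000000i; ×(4π/17) → -0.217994-0.000000i. Real part: -0.217994

-0.217994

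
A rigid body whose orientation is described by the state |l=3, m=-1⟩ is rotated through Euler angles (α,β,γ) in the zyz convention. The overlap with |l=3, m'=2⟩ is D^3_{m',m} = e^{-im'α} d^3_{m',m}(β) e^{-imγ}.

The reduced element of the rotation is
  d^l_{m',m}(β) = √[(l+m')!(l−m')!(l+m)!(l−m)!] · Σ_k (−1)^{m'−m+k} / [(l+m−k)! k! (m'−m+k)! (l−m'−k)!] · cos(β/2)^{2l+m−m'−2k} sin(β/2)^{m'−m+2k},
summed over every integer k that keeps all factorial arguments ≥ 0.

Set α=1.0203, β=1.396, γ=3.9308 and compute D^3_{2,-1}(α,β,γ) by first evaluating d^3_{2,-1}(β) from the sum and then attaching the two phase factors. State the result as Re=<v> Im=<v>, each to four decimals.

D^3_{2,-1}(1.0203,1.3960,3.9308) = e^{-i·2·1.0203}·d^3_{2,-1}(1.3960)·e^{-i·-1·3.9308}. Compute d first:
c=cos(1.396000/2)=0.766129, s=sin(1.396000/2)=0.642687; N=√[120·1·2·24]=75.894664
k∈{0,1} keeps every argument non-negative
  k=0: (−1)^3·75.8947/(12)·0.7661^3·0.6427^3 = -0.754977
  k=1: (−1)^4·75.8947/(24)·0.7661^1·0.6427^5 = +0.265643
d^3_{2,-1}(1.3960) = -0.754977 +0.265643 = -0.489334
Attach z-rotation phases: D = e^{-i(2)(1.0203)}·(-0.489334)·e^{-i(-1)(3.9308)} = +0.153651-0.464585i

Re=0.1537 Im=-0.4646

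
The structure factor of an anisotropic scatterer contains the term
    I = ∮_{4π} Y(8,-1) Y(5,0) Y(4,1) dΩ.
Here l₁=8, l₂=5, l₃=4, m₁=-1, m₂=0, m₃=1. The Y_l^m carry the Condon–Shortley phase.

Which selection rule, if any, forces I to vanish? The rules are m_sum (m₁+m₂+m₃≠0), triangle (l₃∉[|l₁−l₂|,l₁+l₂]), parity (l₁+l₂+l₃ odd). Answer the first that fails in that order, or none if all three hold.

parity

azimuthal sum: -1 + 0 + 1 = 0  ✓
3 ≤ 4 ≤ 13 (triangle on l)  ✓
L = 8 + 5 + 4 = 17 (odd)  ✗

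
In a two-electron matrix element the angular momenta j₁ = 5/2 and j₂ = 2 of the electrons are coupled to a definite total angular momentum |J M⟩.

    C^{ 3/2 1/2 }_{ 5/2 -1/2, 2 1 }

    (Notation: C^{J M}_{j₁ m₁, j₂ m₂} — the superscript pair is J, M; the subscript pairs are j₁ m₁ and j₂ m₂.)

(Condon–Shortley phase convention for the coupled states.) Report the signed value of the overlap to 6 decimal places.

j₁+j₂−J=3  J+j₁−j₂=2  J−j₁+j₂=1  j₁+j₂+J+1=7
(j₁±m₁, j₂±m₂, J±M) = (2,3,3,1,2,1)
P² = 48/35
sum k=2..3:
  [2] +1/2 = 1/2
  [3] −1/12 = -1/12
S = 5/12
C² = P²·S² = 5/21 ; C = +0.487950

+√(5/21) ≈ +0.487950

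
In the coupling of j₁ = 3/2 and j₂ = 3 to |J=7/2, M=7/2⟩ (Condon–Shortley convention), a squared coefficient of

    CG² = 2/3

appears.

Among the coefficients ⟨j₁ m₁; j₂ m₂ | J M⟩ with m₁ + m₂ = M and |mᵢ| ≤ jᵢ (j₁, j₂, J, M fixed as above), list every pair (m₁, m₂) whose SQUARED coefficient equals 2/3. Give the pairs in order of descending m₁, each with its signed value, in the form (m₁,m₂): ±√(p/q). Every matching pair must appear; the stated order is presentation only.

(1/2,3): −√(2/3)

Admissible pairs with m₁+m₂ = M = 7/2: (1/2,3), (3/2,2)
  (m₁,m₂)=(3/2,2): CG² = 1/3, CG = +√(1/3)
  (m₁,m₂)=(1/2,3): CG² = 2/3, CG = −√(2/3)   ← matches the target
Pairs with CG² = 2/3: (1/2,3): −√(2/3)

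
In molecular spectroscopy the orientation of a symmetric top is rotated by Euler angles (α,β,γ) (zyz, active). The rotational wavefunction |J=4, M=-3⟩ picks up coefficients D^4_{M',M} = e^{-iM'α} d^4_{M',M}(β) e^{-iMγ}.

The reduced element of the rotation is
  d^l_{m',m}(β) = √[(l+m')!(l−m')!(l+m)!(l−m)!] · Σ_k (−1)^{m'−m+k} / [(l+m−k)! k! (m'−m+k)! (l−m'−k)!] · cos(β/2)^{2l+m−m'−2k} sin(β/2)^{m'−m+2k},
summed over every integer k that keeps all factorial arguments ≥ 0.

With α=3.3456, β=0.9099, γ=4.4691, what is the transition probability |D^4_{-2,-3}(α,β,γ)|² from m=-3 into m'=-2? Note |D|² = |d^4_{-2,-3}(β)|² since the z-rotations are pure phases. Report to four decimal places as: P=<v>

P=0.0479

D^4_{-2,-3}(3.3456,0.9099,4.4691) = e^{-i·-2·3.3456}·d^4_{-2,-3}(0.9099)·e^{-i·-3·4.4691}. Compute d first:
Half-angle: c=0.898283, s=0.439417. N=√(2·720·1·5040)=2693.993318
Admissible k: 0..1 (factorial args all ≥0)
  k=0: (−1)^1·2693.9933/(720)·0.8983^7·0.4394^1 = -0.775950
  k=1: (−1)^2·2693.9933/(240)·0.8983^5·0.4394^3 = +0.557036
d^4_{-2,-3}(0.9099) = -0.775950 +0.557036 = -0.218914
|D^4_{-2,-3}|² = |d^4_{-2,-3}(β)|² = (-0.218914)² = 0.047923 (the z-rotation phases have unit modulus)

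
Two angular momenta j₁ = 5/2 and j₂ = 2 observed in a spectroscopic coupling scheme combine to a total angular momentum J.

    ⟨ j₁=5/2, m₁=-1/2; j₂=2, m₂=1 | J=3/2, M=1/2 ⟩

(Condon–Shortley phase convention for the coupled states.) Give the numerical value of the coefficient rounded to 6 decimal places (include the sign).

+√(5/21) = +0.487950

j₁+j₂−J=3  J+j₁−j₂=2  J−j₁+j₂=1  j₁+j₂+J+1=7
(j₁±m₁, j₂±m₂, J±M) = (2,3,3,1,2,1)
P² = 48/35
sum k=2..3:
  [2] +1/2 = 1/2
  [3] −1/12 = -1/12
S = 5/12
C² = P²·S² = 5/21 ; C = +0.487950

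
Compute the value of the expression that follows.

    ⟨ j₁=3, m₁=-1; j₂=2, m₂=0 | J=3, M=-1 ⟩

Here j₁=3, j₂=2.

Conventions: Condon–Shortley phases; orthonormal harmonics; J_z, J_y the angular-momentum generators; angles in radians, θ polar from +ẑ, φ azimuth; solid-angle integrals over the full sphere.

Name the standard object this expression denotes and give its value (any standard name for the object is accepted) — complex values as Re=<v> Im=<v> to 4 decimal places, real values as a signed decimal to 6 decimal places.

Clebsch–Gordan coefficient, −√(3/20) ≈ -0.387298

This is a Clebsch–Gordan (vector-coupling) coefficient.
j₁+j₂−J=2  J+j₁−j₂=4  J−j₁+j₂=2  j₁+j₂+J+1=9
(j₁±m₁, j₂±m₂, J±M) = (2,4,2,2,2,4)
P² = 256/15
sum k=0..2:
  [0] +1/96 = 1/96
  [1] −1/6 = -1/6
  [2] +1/16 = 1/16
S = -3/32
C² = P²·S² = 3/20 ; C = -0.387298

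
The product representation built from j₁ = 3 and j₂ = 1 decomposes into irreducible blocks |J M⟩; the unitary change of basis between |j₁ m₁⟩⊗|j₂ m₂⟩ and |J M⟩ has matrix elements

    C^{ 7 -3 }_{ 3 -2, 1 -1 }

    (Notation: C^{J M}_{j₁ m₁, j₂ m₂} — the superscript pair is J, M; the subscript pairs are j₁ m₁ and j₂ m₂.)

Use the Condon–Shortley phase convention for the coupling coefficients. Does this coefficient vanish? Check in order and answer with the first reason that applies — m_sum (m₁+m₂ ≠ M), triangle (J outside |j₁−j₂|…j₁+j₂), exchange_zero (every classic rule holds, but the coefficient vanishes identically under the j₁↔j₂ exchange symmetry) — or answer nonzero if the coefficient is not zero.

m-sum: m₁+m₂ = -2+(-1) = -3, M = -3  ✓
triangle: need |j₁−j₂| ≤ J ≤ j₁+j₂, i.e. J ∈ [2, 4]; J = 7 is outside ✗ ⇒ coefficient is 0

triangle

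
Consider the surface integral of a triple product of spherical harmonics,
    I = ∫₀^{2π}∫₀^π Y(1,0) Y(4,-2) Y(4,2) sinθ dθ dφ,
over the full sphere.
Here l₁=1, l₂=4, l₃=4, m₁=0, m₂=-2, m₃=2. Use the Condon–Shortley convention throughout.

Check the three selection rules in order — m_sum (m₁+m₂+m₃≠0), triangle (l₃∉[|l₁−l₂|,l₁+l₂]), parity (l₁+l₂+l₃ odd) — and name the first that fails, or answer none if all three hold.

Σmᵢ = 0  ✓
l₃∈[|l₁−l₂|,l₁+l₂]=[3,5], have l₃=4  ✓
Σlᵢ = 9 ⇒ odd  ✗

parity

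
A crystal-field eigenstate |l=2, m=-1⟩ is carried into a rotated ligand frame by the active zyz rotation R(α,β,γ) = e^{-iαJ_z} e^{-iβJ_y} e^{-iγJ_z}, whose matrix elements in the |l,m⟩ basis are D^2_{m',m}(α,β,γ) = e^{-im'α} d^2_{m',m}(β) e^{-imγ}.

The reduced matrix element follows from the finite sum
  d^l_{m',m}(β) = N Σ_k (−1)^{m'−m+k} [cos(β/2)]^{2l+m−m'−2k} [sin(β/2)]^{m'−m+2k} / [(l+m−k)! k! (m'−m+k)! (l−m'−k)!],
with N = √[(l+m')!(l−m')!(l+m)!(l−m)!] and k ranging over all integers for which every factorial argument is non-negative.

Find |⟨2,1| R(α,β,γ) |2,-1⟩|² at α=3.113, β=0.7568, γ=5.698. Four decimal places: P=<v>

P=0.1122

Split into d^2_{1,-1}(β=0.7568) × two z-phases.
c=cos(0.756800/2)=0.929257, s=sin(0.756800/2)=0.369434; N=√[6·1·1·6]=6.000000
k∈{0,1} keeps every argument non-negative
  k=0: (−1)^2·6.0000/(2)·0.9293^2·0.3694^2 = +0.353563
  k=1: (−1)^3·6.0000/(6)·0.9293^0·0.3694^4 = -0.018627
d^2_{1,-1}(0.7568) = +0.353563 -0.018627 = +0.334936
|D^2_{1,-1}|² = |d^2_{1,-1}(β)|² = (+0.334936)² = 0.112182 (the z-rotation phases have unit modulus)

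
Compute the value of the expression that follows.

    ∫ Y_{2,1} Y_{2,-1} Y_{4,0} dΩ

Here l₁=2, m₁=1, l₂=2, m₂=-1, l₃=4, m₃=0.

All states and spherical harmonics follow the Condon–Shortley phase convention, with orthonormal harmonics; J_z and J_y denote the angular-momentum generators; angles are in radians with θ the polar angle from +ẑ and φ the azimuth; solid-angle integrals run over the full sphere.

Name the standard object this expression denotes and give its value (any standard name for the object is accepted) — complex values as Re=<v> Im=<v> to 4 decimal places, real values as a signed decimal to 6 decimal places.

Gaunt coefficient, +0.161197

This is a Gaunt coefficient — the integral of a triple product of spherical harmonics over the sphere.
m-sum 0 ✓  L=8 even ✓  0≤4≤4 ✓
Π(2lᵢ+1) = 5×5×9 = 225
triangle coeff Δ(2,2,4) = 1/630
Σ_t [0,0]: t=0:+1/16 = 1/16
(3j)²=2/35 [(2 2 4; 0 0 0)], sign=+1
Σ_t [0,0]: t=0:+1/36 = 1/36
(3j)²=8/315 [(2 2 4; 1 -1 0)], sign=+1
⇒ 4πI² = 16/49
I = (+1)√(16/49/(4π)) = 0.16119702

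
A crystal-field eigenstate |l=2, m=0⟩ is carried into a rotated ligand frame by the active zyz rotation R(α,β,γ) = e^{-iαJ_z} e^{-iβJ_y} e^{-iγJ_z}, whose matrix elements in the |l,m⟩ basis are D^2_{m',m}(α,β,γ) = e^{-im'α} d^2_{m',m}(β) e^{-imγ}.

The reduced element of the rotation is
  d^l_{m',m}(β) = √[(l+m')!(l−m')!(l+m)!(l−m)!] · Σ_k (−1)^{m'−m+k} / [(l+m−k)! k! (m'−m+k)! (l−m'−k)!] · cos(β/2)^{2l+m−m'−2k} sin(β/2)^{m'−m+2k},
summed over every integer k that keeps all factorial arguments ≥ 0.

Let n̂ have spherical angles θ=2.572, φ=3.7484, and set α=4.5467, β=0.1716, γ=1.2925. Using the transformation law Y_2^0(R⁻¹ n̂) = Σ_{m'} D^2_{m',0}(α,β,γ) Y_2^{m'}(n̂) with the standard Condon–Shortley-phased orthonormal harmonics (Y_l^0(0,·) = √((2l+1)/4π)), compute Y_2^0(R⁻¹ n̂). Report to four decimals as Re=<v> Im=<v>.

Re=0.2390 Im=0.0000

Need the full column D^2_{m',0} for m'=−2..2 at α=4.5467, β=0.1716, γ=1.2925.
cos(β/2)=0.996321, sin(β/2)=0.085695
d^2_{-2,0}: single k=2 term ⇒ +0.017856;  D = -0.016885+0.005809i
d^2_{-1,0}: k∈[1..2] ⇒ +0.207600 -0.001536 = +0.206065;  D = -0.033987-0.203243i
d^2_{0,0}: k∈[0..2] ⇒ +0.985367 -0.029159 +0.000054 = +0.956262;  D = +0.956262+0.000000i
d^2_{1,0}: k∈[0..1] ⇒ -0.207600 +0.001536 = -0.206065;  D = +0.033987-0.203243i
d^2_{2,0}: single k=0 term ⇒ +0.017856;  D = -0.016885-0.005809i
Y_2^{m'}(θ=2.572,φ=3.7484) and Σ D·Y over m':
  (-0.0169+0.0058i)·(+0.0393-0.1053i)  (-0.0340-0.2032i)·(+0.2882-0.2001i)  (+0.9563+0.0000i)·(+0.3556+0.0000i)  (+0.0340-0.2032i)·(-0.2882-0.2001i)  (-0.0169-0.0058i)·(+0.0393+0.1053i)
Y_2^0(R⁻¹ n̂) = +0.239031-0.000000i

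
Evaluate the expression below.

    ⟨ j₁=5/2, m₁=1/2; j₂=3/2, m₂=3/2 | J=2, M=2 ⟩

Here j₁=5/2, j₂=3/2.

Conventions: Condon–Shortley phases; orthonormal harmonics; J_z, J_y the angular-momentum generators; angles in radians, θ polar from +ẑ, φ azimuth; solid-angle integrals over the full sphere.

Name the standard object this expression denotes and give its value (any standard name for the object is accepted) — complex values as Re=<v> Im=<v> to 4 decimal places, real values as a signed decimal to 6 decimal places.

Clebsch–Gordan coefficient, +√(1/7) ≈ +0.377964

This is a Clebsch–Gordan (vector-coupling) coefficient.
√[5·2!3!1!/7! · 3!2!3!0!4!0!] = √(144/7)
  +(−1)^2/∏(2,0,0,1,3,0)! = 1/12  (running 1/12)
⟨..|..⟩ = √(144/7)·(1/12) = +0.377964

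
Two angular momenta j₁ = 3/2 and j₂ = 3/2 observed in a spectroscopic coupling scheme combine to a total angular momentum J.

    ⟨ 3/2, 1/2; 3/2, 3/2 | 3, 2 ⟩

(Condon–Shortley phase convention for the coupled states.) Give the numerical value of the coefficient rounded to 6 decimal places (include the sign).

+0.707107

j₁+j₂−J=0  J+j₁−j₂=3  J−j₁+j₂=3  j₁+j₂+J+1=7
(j₁±m₁, j₂±m₂, J±M) = (2,1,3,0,5,1)
P² = 72
sum k=0..0:
  [0] +1/12 = 1/12
S = 1/12
C² = P²·S² = 1/2 ; C = +0.707107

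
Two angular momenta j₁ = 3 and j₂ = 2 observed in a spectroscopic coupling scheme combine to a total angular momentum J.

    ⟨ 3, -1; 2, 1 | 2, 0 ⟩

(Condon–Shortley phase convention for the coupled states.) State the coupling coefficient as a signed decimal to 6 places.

j₁+j₂−J=3  J+j₁−j₂=3  J−j₁+j₂=1  j₁+j₂+J+1=8
(j₁±m₁, j₂±m₂, J±M) = (2,4,3,1,2,2)
P² = 36/7
sum k=2..3:
  [2] +1/4 = 1/4
  [3] −1/12 = -1/12
S = 1/6
C² = P²·S² = 1/7 ; C = +0.377964

+√(1/7) = +0.377964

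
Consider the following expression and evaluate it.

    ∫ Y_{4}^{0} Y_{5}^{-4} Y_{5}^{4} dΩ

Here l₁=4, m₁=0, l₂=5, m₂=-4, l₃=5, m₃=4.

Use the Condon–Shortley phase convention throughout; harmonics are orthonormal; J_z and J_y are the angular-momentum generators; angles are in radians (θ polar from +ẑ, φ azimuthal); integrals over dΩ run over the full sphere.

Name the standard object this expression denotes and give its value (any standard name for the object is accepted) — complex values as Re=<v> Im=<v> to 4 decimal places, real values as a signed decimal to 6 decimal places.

Gaunt coefficient, -0.130198

This is a Gaunt coefficient — the integral of a triple product of spherical harmonics over the sphere.
Checks pass: Σm=0; 14 even; l₃=5∈[1,9].
(2·4+1)(2·5+1)(2·5+1) = 1089
Δ: 4! 4! 6! / 15! → 1/3153150
sum: t=0:+1/69120 t=1:−1/1728 t=2:+1/576 t=3:−1/1728 t=4:+1/69120 = 7/11520
3j²(4 5 5; 0 0 0) = Δ·Π!·Σ² = 2/143  (sign -1)
sum: t=0:+1/69120 t=1:−1/25920 = -1/41472
3j²(4 5 5; 0 -4 4) = Δ·Π!·Σ² = 2/143  (sign +1)
combine: 4πI² = 1089·2/143·2/143 = 36/169
take √, sign -1: I = -0.13019760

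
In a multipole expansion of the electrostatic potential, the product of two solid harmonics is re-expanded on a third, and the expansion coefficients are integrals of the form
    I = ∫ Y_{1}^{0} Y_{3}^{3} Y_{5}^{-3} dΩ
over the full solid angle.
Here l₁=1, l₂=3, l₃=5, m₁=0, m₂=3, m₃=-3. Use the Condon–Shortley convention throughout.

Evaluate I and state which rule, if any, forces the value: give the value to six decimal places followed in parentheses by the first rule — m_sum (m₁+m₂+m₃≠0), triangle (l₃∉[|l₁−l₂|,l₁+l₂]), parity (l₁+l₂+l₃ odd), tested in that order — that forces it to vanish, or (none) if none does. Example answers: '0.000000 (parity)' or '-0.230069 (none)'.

triangle: need 2≤l₃≤4, have 5; I=0

0.000000 (triangle)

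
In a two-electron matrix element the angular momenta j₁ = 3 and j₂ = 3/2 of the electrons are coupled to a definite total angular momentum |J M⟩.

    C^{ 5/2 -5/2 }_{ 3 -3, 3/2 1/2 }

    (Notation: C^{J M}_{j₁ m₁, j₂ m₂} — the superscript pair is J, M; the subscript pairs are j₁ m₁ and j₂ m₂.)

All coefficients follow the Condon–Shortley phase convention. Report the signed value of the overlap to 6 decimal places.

+√(15/28) = +0.731925

triangle: 2!·4!·1!/8! = 48/40320
(j±m)!: 0!·6!·2!·1!·0!·5! = 172800
prefactor² = (2J+1)·Δ·N² = 8640/7
  k=2: +1/(2!·0!·4!·0!·0!·1!) = 1/48
Σ = 1/48  ⇒  CG² = 8640/7·(1/48)² = 15/28
CG = +√(15/28) = +0.731925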